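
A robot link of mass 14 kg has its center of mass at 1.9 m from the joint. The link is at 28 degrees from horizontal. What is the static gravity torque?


tau = m*g*L*cos(angle)
= 14 * 9.81 * 1.9 * cos(28 deg)
= 14 * 9.81 * 1.9 * 0.8829
= 230.4016 Nm


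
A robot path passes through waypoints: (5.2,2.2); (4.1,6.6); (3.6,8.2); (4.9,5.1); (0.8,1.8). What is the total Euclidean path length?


Segment lengths:
  seg1 = sqrt((-1.1)^2 + (4.4)^2) = 4.5354
  seg2 = sqrt((-0.5)^2 + (1.6)^2) = 1.6763
  seg3 = sqrt((1.3)^2 + (-3.1)^2) = 3.3615
  seg4 = sqrt((-4.1)^2 + (-3.3)^2) = 5.2631
Total = 14.8363


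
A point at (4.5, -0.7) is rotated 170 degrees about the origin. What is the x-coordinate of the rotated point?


x' = x*cos(theta) - y*sin(theta)
cos(170 deg) = -0.9848, sin(170 deg) = 0.1736
x' = 4.5 * -0.9848 - -0.7 * 0.1736
= -4.4316 - -0.1216
= -4.3101


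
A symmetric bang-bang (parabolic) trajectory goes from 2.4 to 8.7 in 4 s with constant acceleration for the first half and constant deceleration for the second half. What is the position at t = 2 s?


Symmetric rest-to-rest: each phase covers (pf-p0)/2 in time T/2. 0.5*a*(T/2)^2 = (pf-p0)/2 => a = 4*(pf-p0)/T^2
a = 4*(8.7-2.4)/4^2 = 1.575
t = 2 is in the acceleration phase (t <= T/2).
p = p0 + 0.5*a*t^2 = 2.4 + 0.5*1.575*2^2
= 5.55


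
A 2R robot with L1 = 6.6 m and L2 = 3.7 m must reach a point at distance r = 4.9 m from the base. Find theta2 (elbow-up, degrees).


cos(theta2) = (r^2 - L1^2 - L2^2) / (2*L1*L2)
cos(theta2) = (24.01 - 43.56 - 13.69) / 48.84
cos(theta2) = -0.68059
theta2 = 132.8897 degrees


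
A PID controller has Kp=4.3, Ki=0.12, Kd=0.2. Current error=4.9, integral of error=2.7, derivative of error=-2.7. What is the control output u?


u = Kp*e + Ki*int(e) + Kd*de/dt
= 4.3*4.9 + 0.12*2.7 + 0.2*(-2.7)
= 21.07 + 0.324 + -0.54
= 20.854


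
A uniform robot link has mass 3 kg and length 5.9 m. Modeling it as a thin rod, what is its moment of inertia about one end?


I = (1/3) * m * L^2
= (1/3) * 3 * 5.9^2
= 0.333333 * 3 * 34.81
= 34.81 kg*m^2


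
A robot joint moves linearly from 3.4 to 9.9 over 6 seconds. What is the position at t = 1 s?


s = t/T = 1/6 = 0.1667
p(t) = p0 + (pf-p0)*s
= 3.4 + (9.9 - 3.4) * 0.1667
= 4.4833


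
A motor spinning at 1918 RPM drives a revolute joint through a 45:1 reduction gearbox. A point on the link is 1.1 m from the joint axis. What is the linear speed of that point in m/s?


omega_motor = 1918 * 2*pi/60 = 200.8525 rad/s
omega_joint = omega_motor / 45 = 4.4634 rad/s
v = omega_joint * r = 4.4634 * 1.1
= 4.9097 m/s


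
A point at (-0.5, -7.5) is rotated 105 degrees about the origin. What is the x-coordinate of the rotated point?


x' = x*cos(theta) - y*sin(theta)
cos(105 deg) = -0.2588, sin(105 deg) = 0.9659
x' = -0.5 * -0.2588 - -7.5 * 0.9659
= 0.1294 - -7.2444
= 7.3739


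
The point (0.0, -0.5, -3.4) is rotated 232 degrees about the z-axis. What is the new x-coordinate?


Rotation about z-axis: x' = x*cos(theta) - y*sin(theta)
= 0.0 * -0.6157 - -0.5 * -0.788
= -0.394


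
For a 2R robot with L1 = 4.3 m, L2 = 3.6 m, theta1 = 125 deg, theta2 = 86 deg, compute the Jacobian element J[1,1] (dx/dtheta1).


J[1,1] = -L1*sin(t1) - L2*sin(t1+t2)
= -4.3*sin(125) - 3.6*sin(211)
= -1.6682


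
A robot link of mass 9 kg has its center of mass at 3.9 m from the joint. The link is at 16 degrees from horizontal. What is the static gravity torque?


tau = m*g*L*cos(angle)
= 9 * 9.81 * 3.9 * cos(16 deg)
= 9 * 9.81 * 3.9 * 0.9613
= 330.9922 Nm


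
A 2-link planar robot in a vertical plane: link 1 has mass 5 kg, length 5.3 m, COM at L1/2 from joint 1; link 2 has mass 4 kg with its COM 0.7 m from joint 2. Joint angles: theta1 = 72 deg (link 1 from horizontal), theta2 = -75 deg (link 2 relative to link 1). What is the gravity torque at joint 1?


Horizontal distance from joint 1 to link-1 COM:
  x_c1 = (L1/2)*cos(t1) = 2.65 * 0.309 = 0.8189 m
Horizontal distance from joint 1 to link-2 COM:
  x_c2 = L1*cos(t1) + Lc2*cos(t1+t2)
       = 5.3*0.309 + 0.7*0.9986 = 2.3368 m
tau1 = m1*g*x_c1 + m2*g*x_c2
     = 5*9.81*0.8189 + 4*9.81*2.3368
     = 40.1668 + 91.6972
     = 131.864 Nm


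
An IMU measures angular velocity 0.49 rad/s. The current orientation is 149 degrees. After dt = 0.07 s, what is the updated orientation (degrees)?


delta_theta = w * dt = 0.49 * 0.07 = 0.0343 rad
= 1.9652 deg
theta_new = 149 + 1.9652 = 150.9652 deg


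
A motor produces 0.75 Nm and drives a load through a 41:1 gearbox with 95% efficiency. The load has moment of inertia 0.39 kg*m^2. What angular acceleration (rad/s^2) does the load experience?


tau_out = tau_motor * N * eta
= 0.75 * 41 * 0.95 = 29.2125 Nm
alpha = tau_out / I = 29.2125 / 0.39
= 74.9038 rad/s^2


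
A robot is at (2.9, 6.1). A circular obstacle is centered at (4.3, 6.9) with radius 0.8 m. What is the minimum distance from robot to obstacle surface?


center_dist = sqrt((2.9-4.3)^2 + (6.1-6.9)^2)
= sqrt(1.96 + 0.64)
= 1.6125
min_dist = center_dist - radius = 1.6125 - 0.8 = 0.8125 m


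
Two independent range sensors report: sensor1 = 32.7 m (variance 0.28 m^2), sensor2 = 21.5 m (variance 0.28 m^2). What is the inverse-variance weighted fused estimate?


w1 = (1/var1) / (1/var1 + 1/var2)
   = 3.5714 / (3.5714 + 3.5714) = 0.5
w2 = 1 - w1 = 0.5
fused = w1*s1 + w2*s2 = 16.35 + 10.75
= 27.1 m


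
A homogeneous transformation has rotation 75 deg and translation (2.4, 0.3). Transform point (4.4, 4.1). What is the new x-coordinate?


x' = cos(theta)*px - sin(theta)*py + tx
= 0.2588*4.4 - 0.9659*4.1 + 2.4
= -0.4215


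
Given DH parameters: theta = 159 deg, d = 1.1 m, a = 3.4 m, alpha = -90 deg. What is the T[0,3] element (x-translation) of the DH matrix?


T[0,3] = a * cos(theta)
= 3.4 * cos(159 deg)
= 3.4 * -0.9336
= -3.1742


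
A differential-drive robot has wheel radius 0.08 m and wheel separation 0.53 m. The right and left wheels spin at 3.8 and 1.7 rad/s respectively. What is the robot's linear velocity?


vR = r*wR = 0.08*3.8 = 0.304 m/s
vL = r*wL = 0.08*1.7 = 0.136 m/s
v = (vR+vL)/2 = 0.22 m/s
omega = (vR-vL)/L = 0.317 rad/s
linear velocity = 0.22 m/s


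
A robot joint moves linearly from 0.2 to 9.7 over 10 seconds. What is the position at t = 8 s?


s = t/T = 8/10 = 0.8
p(t) = p0 + (pf-p0)*s
= 0.2 + (9.7 - 0.2) * 0.8
= 7.8


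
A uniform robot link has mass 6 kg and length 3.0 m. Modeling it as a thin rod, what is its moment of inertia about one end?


I = (1/3) * m * L^2
= (1/3) * 6 * 3.0^2
= 0.333333 * 6 * 9.0
= 18.0 kg*m^2


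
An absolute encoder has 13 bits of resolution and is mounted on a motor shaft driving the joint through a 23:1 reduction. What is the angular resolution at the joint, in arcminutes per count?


counts = 2^13 = 8192
effective counts at joint = 8192 * 23 = 188416
resolution = 360*60 / 188416
= 0.1146 arcmin/count


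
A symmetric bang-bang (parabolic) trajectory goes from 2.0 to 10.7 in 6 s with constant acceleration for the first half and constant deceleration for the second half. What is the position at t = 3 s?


Symmetric rest-to-rest: each phase covers (pf-p0)/2 in time T/2. 0.5*a*(T/2)^2 = (pf-p0)/2 => a = 4*(pf-p0)/T^2
a = 4*(10.7-2.0)/6^2 = 0.9667
t = 3 is in the acceleration phase (t <= T/2).
p = p0 + 0.5*a*t^2 = 2.0 + 0.5*0.9667*3^2
= 6.35


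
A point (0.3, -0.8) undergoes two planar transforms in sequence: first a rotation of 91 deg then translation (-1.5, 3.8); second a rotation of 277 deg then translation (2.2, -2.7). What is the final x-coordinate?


After transform 1:
x1 = cos(91)*0.3 - sin(91)*-0.8 + -1.5 = -0.7054
y1 = sin(91)*0.3 + cos(91)*-0.8 + 3.8 = 4.1139
After transform 2:
x2 = cos(277)*-0.7054 - sin(277)*4.1139 + 2.2
= 6.1973


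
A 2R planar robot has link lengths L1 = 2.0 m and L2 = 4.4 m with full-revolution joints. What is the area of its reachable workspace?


r_max = L1 + L2 = 6.4 m
r_min = |L1 - L2| = 2.4 m
Area = pi*(r_max^2 - r_min^2)
= pi*(40.96 - 5.76)
= pi * 35.2
= 110.5841 m^2


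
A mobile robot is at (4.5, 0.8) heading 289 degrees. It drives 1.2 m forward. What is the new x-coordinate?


x_new = x0 + d*cos(theta)
= 4.5 + 1.2*cos(289)
= 4.5 + 0.3907
= 4.8907


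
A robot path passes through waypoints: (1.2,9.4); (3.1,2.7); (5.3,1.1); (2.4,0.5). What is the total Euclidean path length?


Segment lengths:
  seg1 = sqrt((1.9)^2 + (-6.7)^2) = 6.9642
  seg2 = sqrt((2.2)^2 + (-1.6)^2) = 2.7203
  seg3 = sqrt((-2.9)^2 + (-0.6)^2) = 2.9614
Total = 12.6459


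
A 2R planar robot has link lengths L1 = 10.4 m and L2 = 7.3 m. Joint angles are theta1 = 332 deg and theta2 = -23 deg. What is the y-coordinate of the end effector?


Convert angles to radians: theta1 = 5.7945, theta2 = -0.4014
y = L1*sin(theta1) + L2*sin(theta1+theta2)
y = -4.8825 + -5.6732
y = -10.5557


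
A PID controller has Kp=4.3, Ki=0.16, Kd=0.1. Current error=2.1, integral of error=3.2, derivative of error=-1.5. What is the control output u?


u = Kp*e + Ki*int(e) + Kd*de/dt
= 4.3*2.1 + 0.16*3.2 + 0.1*(-1.5)
= 9.03 + 0.512 + -0.15
= 9.392


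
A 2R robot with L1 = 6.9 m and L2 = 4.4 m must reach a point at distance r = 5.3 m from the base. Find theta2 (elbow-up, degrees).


cos(theta2) = (r^2 - L1^2 - L2^2) / (2*L1*L2)
cos(theta2) = (28.09 - 47.61 - 19.36) / 60.72
cos(theta2) = -0.640316
theta2 = 129.8154 degrees


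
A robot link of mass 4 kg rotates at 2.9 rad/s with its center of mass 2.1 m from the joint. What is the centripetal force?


F = m * omega^2 * r
= 4 * 2.9^2 * 2.1
= 4 * 8.41 * 2.1
= 70.644 N


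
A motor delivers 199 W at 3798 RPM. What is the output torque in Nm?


omega = 3798 * 2*pi/60 = 397.7256 rad/s
tau = P / omega = 199 / 397.7256
= 0.5003 Nm


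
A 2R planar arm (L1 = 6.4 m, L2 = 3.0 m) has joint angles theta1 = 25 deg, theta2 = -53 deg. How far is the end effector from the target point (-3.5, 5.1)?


End effector via forward kinematics:
x = L1*cos(t1) + L2*cos(t1+t2) = 8.4492
y = L1*sin(t1) + L2*sin(t1+t2) = 1.2963
Distance to target:
d = sqrt((-3.5 - 8.4492)^2 + (5.1 - 1.2963)^2)
= sqrt(142.7837 + 14.4678)
= 12.54 m


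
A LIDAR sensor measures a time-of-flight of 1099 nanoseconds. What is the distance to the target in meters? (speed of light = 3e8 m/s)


tof = 1099 ns = 1.099e-06 s
dist = c * tof / 2
= 3e8 * 1.099e-06 / 2
= 164.85 m


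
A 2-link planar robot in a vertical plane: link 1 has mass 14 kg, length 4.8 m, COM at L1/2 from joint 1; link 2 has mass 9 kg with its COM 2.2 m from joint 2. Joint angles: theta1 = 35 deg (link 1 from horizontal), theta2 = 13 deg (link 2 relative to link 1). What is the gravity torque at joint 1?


Horizontal distance from joint 1 to link-1 COM:
  x_c1 = (L1/2)*cos(t1) = 2.4 * 0.8192 = 1.966 m
Horizontal distance from joint 1 to link-2 COM:
  x_c2 = L1*cos(t1) + Lc2*cos(t1+t2)
       = 4.8*0.8192 + 2.2*0.6691 = 5.404 m
tau1 = m1*g*x_c1 + m2*g*x_c2
     = 14*9.81*1.966 + 9*9.81*5.404
     = 270.0056 + 477.1207
     = 747.1263 Nm


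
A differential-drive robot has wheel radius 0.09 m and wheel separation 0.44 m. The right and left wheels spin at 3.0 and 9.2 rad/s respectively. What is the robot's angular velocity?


vR = r*wR = 0.09*3.0 = 0.27 m/s
vL = r*wL = 0.09*9.2 = 0.828 m/s
v = (vR+vL)/2 = 0.549 m/s
omega = (vR-vL)/L = -1.2682 rad/s
angular velocity = -1.2682 rad/s


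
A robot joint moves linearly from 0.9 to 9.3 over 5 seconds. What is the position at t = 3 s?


s = t/T = 3/5 = 0.6
p(t) = p0 + (pf-p0)*s
= 0.9 + (9.3 - 0.9) * 0.6
= 5.94


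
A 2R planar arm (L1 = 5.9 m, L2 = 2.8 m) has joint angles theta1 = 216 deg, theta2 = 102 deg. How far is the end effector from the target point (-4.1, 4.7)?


End effector via forward kinematics:
x = L1*cos(t1) + L2*cos(t1+t2) = -2.6924
y = L1*sin(t1) + L2*sin(t1+t2) = -5.3415
Distance to target:
d = sqrt((-4.1 - -2.6924)^2 + (4.7 - -5.3415)^2)
= sqrt(1.9814 + 100.8317)
= 10.1397 m


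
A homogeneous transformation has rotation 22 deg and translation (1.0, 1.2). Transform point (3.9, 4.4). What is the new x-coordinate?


x' = cos(theta)*px - sin(theta)*py + tx
= 0.9272*3.9 - 0.3746*4.4 + 1.0
= 2.9677


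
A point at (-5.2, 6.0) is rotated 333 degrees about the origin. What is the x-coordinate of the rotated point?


x' = x*cos(theta) - y*sin(theta)
cos(333 deg) = 0.891, sin(333 deg) = -0.454
x' = -5.2 * 0.891 - 6.0 * -0.454
= -4.6332 - -2.7239
= -1.9093


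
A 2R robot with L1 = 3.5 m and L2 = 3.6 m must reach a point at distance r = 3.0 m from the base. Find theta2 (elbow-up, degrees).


cos(theta2) = (r^2 - L1^2 - L2^2) / (2*L1*L2)
cos(theta2) = (9.0 - 12.25 - 12.96) / 25.2
cos(theta2) = -0.643254
theta2 = 130.0349 degrees


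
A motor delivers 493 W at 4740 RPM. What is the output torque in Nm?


omega = 4740 * 2*pi/60 = 496.3716 rad/s
tau = P / omega = 493 / 496.3716
= 0.9932 Nm


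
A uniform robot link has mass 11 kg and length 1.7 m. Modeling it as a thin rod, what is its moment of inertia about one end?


I = (1/3) * m * L^2
= (1/3) * 11 * 1.7^2
= 0.333333 * 11 * 2.89
= 10.5967 kg*m^2


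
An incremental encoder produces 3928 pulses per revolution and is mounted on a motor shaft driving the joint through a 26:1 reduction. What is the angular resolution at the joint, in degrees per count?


counts per rev = 3928
effective counts at joint = 3928 * 26 = 102128
resolution = 360 / 102128
= 0.0035 deg/count


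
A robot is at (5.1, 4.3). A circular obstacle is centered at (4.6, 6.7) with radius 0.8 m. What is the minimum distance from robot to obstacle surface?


center_dist = sqrt((5.1-4.6)^2 + (4.3-6.7)^2)
= sqrt(0.25 + 5.76)
= 2.4515
min_dist = center_dist - radius = 2.4515 - 0.8 = 1.6515 m


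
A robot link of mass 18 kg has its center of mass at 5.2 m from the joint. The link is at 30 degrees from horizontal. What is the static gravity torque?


tau = m*g*L*cos(angle)
= 18 * 9.81 * 5.2 * cos(30 deg)
= 18 * 9.81 * 5.2 * 0.866
= 795.1984 Nm


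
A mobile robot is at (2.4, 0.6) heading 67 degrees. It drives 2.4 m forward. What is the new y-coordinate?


y_new = y0 + d*sin(theta)
= 0.6 + 2.4*sin(67)
= 0.6 + 2.2092
= 2.8092


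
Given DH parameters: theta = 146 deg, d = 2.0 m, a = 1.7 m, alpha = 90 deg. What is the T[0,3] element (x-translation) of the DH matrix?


T[0,3] = a * cos(theta)
= 1.7 * cos(146 deg)
= 1.7 * -0.829
= -1.4094


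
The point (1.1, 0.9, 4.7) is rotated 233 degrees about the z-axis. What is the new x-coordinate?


Rotation about z-axis: x' = x*cos(theta) - y*sin(theta)
= 1.1 * -0.6018 - 0.9 * -0.7986
= 0.0568


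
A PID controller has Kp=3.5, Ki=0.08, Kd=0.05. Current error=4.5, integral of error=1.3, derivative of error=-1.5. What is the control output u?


u = Kp*e + Ki*int(e) + Kd*de/dt
= 3.5*4.5 + 0.08*1.3 + 0.05*(-1.5)
= 15.75 + 0.104 + -0.075
= 15.779


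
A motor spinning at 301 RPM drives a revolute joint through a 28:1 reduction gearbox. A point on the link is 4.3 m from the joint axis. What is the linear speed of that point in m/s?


omega_motor = 301 * 2*pi/60 = 31.5206 rad/s
omega_joint = omega_motor / 28 = 1.1257 rad/s
v = omega_joint * r = 1.1257 * 4.3
= 4.8407 m/s


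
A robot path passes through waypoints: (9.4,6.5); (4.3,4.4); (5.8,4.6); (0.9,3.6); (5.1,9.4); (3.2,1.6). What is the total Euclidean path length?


Segment lengths:
  seg1 = sqrt((-5.1)^2 + (-2.1)^2) = 5.5154
  seg2 = sqrt((1.5)^2 + (0.2)^2) = 1.5133
  seg3 = sqrt((-4.9)^2 + (-1.0)^2) = 5.001
  seg4 = sqrt((4.2)^2 + (5.8)^2) = 7.161
  seg5 = sqrt((-1.9)^2 + (-7.8)^2) = 8.0281
Total = 27.2188


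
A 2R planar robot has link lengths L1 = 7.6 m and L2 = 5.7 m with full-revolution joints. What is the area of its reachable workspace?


r_max = L1 + L2 = 13.3 m
r_min = |L1 - L2| = 1.9 m
Area = pi*(r_max^2 - r_min^2)
= pi*(176.89 - 3.61)
= pi * 173.28
= 544.3752 m^2


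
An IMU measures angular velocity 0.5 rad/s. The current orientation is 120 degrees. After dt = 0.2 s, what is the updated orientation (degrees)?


delta_theta = w * dt = 0.5 * 0.2 = 0.1 rad
= 5.7296 deg
theta_new = 120 + 5.7296 = 125.7296 deg


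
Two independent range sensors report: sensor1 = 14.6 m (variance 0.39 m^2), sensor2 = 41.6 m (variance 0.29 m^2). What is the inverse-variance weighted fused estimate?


w1 = (1/var1) / (1/var1 + 1/var2)
   = 2.5641 / (2.5641 + 3.4483) = 0.4265
w2 = 1 - w1 = 0.5735
fused = w1*s1 + w2*s2 = 6.2265 + 23.8588
= 30.0853 m


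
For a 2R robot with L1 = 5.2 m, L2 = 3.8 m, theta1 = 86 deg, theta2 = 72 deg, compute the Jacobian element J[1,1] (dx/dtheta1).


J[1,1] = -L1*sin(t1) - L2*sin(t1+t2)
= -5.2*sin(86) - 3.8*sin(158)
= -6.6108


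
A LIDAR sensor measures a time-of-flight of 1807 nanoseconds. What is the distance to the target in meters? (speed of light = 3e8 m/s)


tof = 1807 ns = 1.807e-06 s
dist = c * tof / 2
= 3e8 * 1.807e-06 / 2
= 271.05 m


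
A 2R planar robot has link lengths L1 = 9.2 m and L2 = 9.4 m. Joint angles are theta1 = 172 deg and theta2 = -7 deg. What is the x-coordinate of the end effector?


Convert angles to radians: theta1 = 3.002, theta2 = -0.1222
x = L1*cos(theta1) + L2*cos(theta1+theta2)
x = -9.1105 + -9.0797
x = -18.1902


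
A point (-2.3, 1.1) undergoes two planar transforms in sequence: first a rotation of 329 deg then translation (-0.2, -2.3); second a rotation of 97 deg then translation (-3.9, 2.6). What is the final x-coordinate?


After transform 1:
x1 = cos(329)*-2.3 - sin(329)*1.1 + -0.2 = -1.6049
y1 = sin(329)*-2.3 + cos(329)*1.1 + -2.3 = -0.1725
After transform 2:
x2 = cos(97)*-1.6049 - sin(97)*-0.1725 + -3.9
= -3.5332


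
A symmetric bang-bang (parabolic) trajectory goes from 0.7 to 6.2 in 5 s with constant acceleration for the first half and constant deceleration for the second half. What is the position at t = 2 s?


Symmetric rest-to-rest: each phase covers (pf-p0)/2 in time T/2. 0.5*a*(T/2)^2 = (pf-p0)/2 => a = 4*(pf-p0)/T^2
a = 4*(6.2-0.7)/5^2 = 0.88
t = 2 is in the acceleration phase (t <= T/2).
p = p0 + 0.5*a*t^2 = 0.7 + 0.5*0.88*2^2
= 2.46


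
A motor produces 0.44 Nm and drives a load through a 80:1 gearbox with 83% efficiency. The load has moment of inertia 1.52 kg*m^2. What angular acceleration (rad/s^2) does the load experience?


tau_out = tau_motor * N * eta
= 0.44 * 80 * 0.83 = 29.216 Nm
alpha = tau_out / I = 29.216 / 1.52
= 19.2211 rad/s^2


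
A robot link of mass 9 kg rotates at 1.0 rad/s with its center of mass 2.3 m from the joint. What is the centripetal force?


F = m * omega^2 * r
= 9 * 1.0^2 * 2.3
= 9 * 1.0 * 2.3
= 20.7 N


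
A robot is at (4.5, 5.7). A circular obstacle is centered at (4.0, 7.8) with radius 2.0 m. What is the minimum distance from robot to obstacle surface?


center_dist = sqrt((4.5-4.0)^2 + (5.7-7.8)^2)
= sqrt(0.25 + 4.41)
= 2.1587
min_dist = center_dist - radius = 2.1587 - 2.0 = 0.1587 m


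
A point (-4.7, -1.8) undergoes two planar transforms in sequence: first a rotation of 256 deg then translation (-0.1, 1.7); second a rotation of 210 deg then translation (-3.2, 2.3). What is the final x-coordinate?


After transform 1:
x1 = cos(256)*-4.7 - sin(256)*-1.8 + -0.1 = -0.7095
y1 = sin(256)*-4.7 + cos(256)*-1.8 + 1.7 = 6.6958
After transform 2:
x2 = cos(210)*-0.7095 - sin(210)*6.6958 + -3.2
= 0.7624


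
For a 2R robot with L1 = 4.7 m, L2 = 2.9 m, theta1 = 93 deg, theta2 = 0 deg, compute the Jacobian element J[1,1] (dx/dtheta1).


J[1,1] = -L1*sin(t1) - L2*sin(t1+t2)
= -4.7*sin(93) - 2.9*sin(93)
= -7.5896


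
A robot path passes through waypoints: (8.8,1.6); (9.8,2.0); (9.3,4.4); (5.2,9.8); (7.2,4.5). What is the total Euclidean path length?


Segment lengths:
  seg1 = sqrt((1.0)^2 + (0.4)^2) = 1.077
  seg2 = sqrt((-0.5)^2 + (2.4)^2) = 2.4515
  seg3 = sqrt((-4.1)^2 + (5.4)^2) = 6.7801
  seg4 = sqrt((2.0)^2 + (-5.3)^2) = 5.6648
Total = 15.9735


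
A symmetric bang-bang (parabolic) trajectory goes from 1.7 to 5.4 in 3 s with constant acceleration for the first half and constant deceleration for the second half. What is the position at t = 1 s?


Symmetric rest-to-rest: each phase covers (pf-p0)/2 in time T/2. 0.5*a*(T/2)^2 = (pf-p0)/2 => a = 4*(pf-p0)/T^2
a = 4*(5.4-1.7)/3^2 = 1.6444
t = 1 is in the acceleration phase (t <= T/2).
p = p0 + 0.5*a*t^2 = 1.7 + 0.5*1.6444*1^2
= 2.5222


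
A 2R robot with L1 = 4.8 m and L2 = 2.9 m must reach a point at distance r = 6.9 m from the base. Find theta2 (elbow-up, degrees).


cos(theta2) = (r^2 - L1^2 - L2^2) / (2*L1*L2)
cos(theta2) = (47.61 - 23.04 - 8.41) / 27.84
cos(theta2) = 0.58046
theta2 = 54.5171 degrees


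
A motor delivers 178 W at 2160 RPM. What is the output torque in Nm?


omega = 2160 * 2*pi/60 = 226.1947 rad/s
tau = P / omega = 178 / 226.1947
= 0.7869 Nm


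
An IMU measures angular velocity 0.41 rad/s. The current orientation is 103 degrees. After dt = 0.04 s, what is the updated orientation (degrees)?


delta_theta = w * dt = 0.41 * 0.04 = 0.0164 rad
= 0.9397 deg
theta_new = 103 + 0.9397 = 103.9397 deg


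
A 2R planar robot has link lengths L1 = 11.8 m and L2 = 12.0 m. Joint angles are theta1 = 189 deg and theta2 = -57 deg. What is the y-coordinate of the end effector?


Convert angles to radians: theta1 = 3.2987, theta2 = -0.9948
y = L1*sin(theta1) + L2*sin(theta1+theta2)
y = -1.8459 + 8.9177
y = 7.0718


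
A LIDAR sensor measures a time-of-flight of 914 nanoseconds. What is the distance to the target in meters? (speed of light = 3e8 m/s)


tof = 914 ns = 9.14e-07 s
dist = c * tof / 2
= 3e8 * 9.14e-07 / 2
= 137.1 m


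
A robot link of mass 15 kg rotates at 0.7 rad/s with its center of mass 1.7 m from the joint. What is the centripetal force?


F = m * omega^2 * r
= 15 * 0.7^2 * 1.7
= 15 * 0.49 * 1.7
= 12.495 N


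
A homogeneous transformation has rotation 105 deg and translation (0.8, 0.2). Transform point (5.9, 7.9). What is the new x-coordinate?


x' = cos(theta)*px - sin(theta)*py + tx
= -0.2588*5.9 - 0.9659*7.9 + 0.8
= -8.3578


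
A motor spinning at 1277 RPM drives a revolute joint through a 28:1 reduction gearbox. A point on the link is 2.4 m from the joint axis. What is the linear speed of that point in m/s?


omega_motor = 1277 * 2*pi/60 = 133.7271 rad/s
omega_joint = omega_motor / 28 = 4.776 rad/s
v = omega_joint * r = 4.776 * 2.4
= 11.4623 m/s


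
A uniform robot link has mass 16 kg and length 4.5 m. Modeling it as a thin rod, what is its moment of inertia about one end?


I = (1/3) * m * L^2
= (1/3) * 16 * 4.5^2
= 0.333333 * 16 * 20.25
= 108.0 kg*m^2


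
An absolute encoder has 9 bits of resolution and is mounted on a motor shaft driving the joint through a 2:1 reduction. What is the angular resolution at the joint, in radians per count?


counts = 2^9 = 512
effective counts at joint = 512 * 2 = 1024
resolution = 2*pi / 1024
= 0.0061 rad/count


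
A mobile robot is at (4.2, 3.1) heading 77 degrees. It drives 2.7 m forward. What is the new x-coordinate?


x_new = x0 + d*cos(theta)
= 4.2 + 2.7*cos(77)
= 4.2 + 0.6074
= 4.8074


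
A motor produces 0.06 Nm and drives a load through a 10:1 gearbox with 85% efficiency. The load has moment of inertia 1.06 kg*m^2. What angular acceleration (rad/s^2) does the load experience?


tau_out = tau_motor * N * eta
= 0.06 * 10 * 0.85 = 0.51 Nm
alpha = tau_out / I = 0.51 / 1.06
= 0.4811 rad/s^2


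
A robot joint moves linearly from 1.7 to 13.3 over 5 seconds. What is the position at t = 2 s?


s = t/T = 2/5 = 0.4
p(t) = p0 + (pf-p0)*s
= 1.7 + (13.3 - 1.7) * 0.4
= 6.34


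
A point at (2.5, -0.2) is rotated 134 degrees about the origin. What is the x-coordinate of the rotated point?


x' = x*cos(theta) - y*sin(theta)
cos(134 deg) = -0.6947, sin(134 deg) = 0.7193
x' = 2.5 * -0.6947 - -0.2 * 0.7193
= -1.7366 - -0.1439
= -1.5928


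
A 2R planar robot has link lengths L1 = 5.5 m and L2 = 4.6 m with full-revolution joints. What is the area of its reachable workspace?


r_max = L1 + L2 = 10.1 m
r_min = |L1 - L2| = 0.9 m
Area = pi*(r_max^2 - r_min^2)
= pi*(102.01 - 0.81)
= pi * 101.2
= 317.9292 m^2


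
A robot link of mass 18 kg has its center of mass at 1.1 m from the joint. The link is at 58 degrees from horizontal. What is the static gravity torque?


tau = m*g*L*cos(angle)
= 18 * 9.81 * 1.1 * cos(58 deg)
= 18 * 9.81 * 1.1 * 0.5299
= 102.9305 Nm


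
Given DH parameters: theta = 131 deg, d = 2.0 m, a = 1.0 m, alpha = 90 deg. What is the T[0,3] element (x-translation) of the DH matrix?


T[0,3] = a * cos(theta)
= 1.0 * cos(131 deg)
= 1.0 * -0.6561
= -0.6561


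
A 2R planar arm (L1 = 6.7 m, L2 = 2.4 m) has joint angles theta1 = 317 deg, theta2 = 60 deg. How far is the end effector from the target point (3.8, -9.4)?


End effector via forward kinematics:
x = L1*cos(t1) + L2*cos(t1+t2) = 7.1952
y = L1*sin(t1) + L2*sin(t1+t2) = -3.8677
Distance to target:
d = sqrt((3.8 - 7.1952)^2 + (-9.4 - -3.8677)^2)
= sqrt(11.5274 + 30.6064)
= 6.4911 m


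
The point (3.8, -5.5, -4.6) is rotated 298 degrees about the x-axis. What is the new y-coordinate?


Rotation about x-axis: y' = y*cos(theta) - z*sin(theta)
= -5.5 * 0.4695 - -4.6 * -0.8829
= -6.6437


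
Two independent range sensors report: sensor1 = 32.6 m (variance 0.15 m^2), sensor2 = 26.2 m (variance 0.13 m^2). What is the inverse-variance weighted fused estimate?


w1 = (1/var1) / (1/var1 + 1/var2)
   = 6.6667 / (6.6667 + 7.6923) = 0.4643
w2 = 1 - w1 = 0.5357
fused = w1*s1 + w2*s2 = 15.1357 + 14.0357
= 29.1714 m


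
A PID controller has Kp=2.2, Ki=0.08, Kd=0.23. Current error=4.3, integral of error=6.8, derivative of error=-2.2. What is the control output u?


u = Kp*e + Ki*int(e) + Kd*de/dt
= 2.2*4.3 + 0.08*6.8 + 0.23*(-2.2)
= 9.46 + 0.544 + -0.506
= 9.498


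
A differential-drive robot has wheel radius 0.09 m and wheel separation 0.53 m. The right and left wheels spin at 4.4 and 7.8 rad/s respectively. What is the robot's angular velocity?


vR = r*wR = 0.09*4.4 = 0.396 m/s
vL = r*wL = 0.09*7.8 = 0.702 m/s
v = (vR+vL)/2 = 0.549 m/s
omega = (vR-vL)/L = -0.5774 rad/s
angular velocity = -0.5774 rad/s


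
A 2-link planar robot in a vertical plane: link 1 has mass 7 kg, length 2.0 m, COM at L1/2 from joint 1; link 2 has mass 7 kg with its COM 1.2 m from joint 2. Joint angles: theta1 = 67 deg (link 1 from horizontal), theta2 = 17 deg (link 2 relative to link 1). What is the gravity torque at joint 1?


Horizontal distance from joint 1 to link-1 COM:
  x_c1 = (L1/2)*cos(t1) = 1.0 * 0.3907 = 0.3907 m
Horizontal distance from joint 1 to link-2 COM:
  x_c2 = L1*cos(t1) + Lc2*cos(t1+t2)
       = 2.0*0.3907 + 1.2*0.1045 = 0.9069 m
tau1 = m1*g*x_c1 + m2*g*x_c2
     = 7*9.81*0.3907 + 7*9.81*0.9069
     = 26.8315 + 62.2766
     = 89.1081 Nm


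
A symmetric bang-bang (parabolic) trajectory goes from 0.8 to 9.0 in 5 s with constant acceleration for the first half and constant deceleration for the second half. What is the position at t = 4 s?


Symmetric rest-to-rest: each phase covers (pf-p0)/2 in time T/2. 0.5*a*(T/2)^2 = (pf-p0)/2 => a = 4*(pf-p0)/T^2
a = 4*(9.0-0.8)/5^2 = 1.312
t = 4 is in the deceleration phase (t > T/2).
p = pf - 0.5*a*(T-t)^2 = 9.0 - 0.5*1.312*1^2
= 8.344


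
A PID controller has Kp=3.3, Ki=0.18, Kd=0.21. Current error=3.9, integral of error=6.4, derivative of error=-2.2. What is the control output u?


u = Kp*e + Ki*int(e) + Kd*de/dt
= 3.3*3.9 + 0.18*6.4 + 0.21*(-2.2)
= 12.87 + 1.152 + -0.462
= 13.56


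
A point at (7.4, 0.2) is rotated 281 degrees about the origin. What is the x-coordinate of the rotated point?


x' = x*cos(theta) - y*sin(theta)
cos(281 deg) = 0.1908, sin(281 deg) = -0.9816
x' = 7.4 * 0.1908 - 0.2 * -0.9816
= 1.412 - -0.1963
= 1.6083


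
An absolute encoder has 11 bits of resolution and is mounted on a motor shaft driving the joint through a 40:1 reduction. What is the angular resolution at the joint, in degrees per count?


counts = 2^11 = 2048
effective counts at joint = 2048 * 40 = 81920
resolution = 360 / 81920
= 0.0044 deg/count


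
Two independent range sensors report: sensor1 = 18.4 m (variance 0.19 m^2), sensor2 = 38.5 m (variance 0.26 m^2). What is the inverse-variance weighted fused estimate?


w1 = (1/var1) / (1/var1 + 1/var2)
   = 5.2632 / (5.2632 + 3.8462) = 0.5778
w2 = 1 - w1 = 0.4222
fused = w1*s1 + w2*s2 = 10.6311 + 16.2556
= 26.8867 m


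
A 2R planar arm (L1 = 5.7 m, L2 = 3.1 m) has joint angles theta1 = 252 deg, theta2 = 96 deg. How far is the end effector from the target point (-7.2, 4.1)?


End effector via forward kinematics:
x = L1*cos(t1) + L2*cos(t1+t2) = 1.2709
y = L1*sin(t1) + L2*sin(t1+t2) = -6.0655
Distance to target:
d = sqrt((-7.2 - 1.2709)^2 + (4.1 - -6.0655)^2)
= sqrt(71.7555 + 103.3384)
= 13.2323 m


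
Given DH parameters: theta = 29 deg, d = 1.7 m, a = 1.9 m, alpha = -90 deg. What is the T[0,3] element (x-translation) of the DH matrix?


T[0,3] = a * cos(theta)
= 1.9 * cos(29 deg)
= 1.9 * 0.8746
= 1.6618


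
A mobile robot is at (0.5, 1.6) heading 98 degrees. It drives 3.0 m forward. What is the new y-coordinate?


y_new = y0 + d*sin(theta)
= 1.6 + 3.0*sin(98)
= 1.6 + 2.9708
= 4.5708


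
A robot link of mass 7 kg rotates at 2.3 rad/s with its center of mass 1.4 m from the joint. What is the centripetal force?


F = m * omega^2 * r
= 7 * 2.3^2 * 1.4
= 7 * 5.29 * 1.4
= 51.842 N


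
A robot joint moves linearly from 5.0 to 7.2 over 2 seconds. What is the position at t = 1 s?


s = t/T = 1/2 = 0.5
p(t) = p0 + (pf-p0)*s
= 5.0 + (7.2 - 5.0) * 0.5
= 6.1


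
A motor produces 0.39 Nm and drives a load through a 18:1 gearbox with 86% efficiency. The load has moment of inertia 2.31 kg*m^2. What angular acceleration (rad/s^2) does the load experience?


tau_out = tau_motor * N * eta
= 0.39 * 18 * 0.86 = 6.0372 Nm
alpha = tau_out / I = 6.0372 / 2.31
= 2.6135 rad/s^2


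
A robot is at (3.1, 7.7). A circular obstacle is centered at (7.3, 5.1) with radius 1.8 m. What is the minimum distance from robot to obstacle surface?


center_dist = sqrt((3.1-7.3)^2 + (7.7-5.1)^2)
= sqrt(17.64 + 6.76)
= 4.9396
min_dist = center_dist - radius = 4.9396 - 1.8 = 3.1396 m


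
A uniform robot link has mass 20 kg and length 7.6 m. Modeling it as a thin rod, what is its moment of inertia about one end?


I = (1/3) * m * L^2
= (1/3) * 20 * 7.6^2
= 0.333333 * 20 * 57.76
= 385.0667 kg*m^2


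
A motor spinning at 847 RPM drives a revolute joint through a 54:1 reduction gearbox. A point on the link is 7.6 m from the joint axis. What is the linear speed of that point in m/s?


omega_motor = 847 * 2*pi/60 = 88.6976 rad/s
omega_joint = omega_motor / 54 = 1.6425 rad/s
v = omega_joint * r = 1.6425 * 7.6
= 12.4834 m/s


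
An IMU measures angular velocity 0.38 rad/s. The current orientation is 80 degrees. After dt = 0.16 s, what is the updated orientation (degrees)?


delta_theta = w * dt = 0.38 * 0.16 = 0.0608 rad
= 3.4836 deg
theta_new = 80 + 3.4836 = 83.4836 deg


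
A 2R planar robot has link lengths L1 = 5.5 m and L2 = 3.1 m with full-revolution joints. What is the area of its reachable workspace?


r_max = L1 + L2 = 8.6 m
r_min = |L1 - L2| = 2.4 m
Area = pi*(r_max^2 - r_min^2)
= pi*(73.96 - 5.76)
= pi * 68.2
= 214.2566 m^2


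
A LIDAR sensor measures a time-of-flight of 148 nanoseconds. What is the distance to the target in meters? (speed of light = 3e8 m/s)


tof = 148 ns = 1.48e-07 s
dist = c * tof / 2
= 3e8 * 1.48e-07 / 2
= 22.2 m


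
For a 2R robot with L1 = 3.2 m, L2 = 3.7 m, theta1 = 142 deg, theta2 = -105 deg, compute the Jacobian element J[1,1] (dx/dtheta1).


J[1,1] = -L1*sin(t1) - L2*sin(t1+t2)
= -3.2*sin(142) - 3.7*sin(37)
= -4.1968


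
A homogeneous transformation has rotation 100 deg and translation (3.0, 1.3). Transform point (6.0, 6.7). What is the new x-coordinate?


x' = cos(theta)*px - sin(theta)*py + tx
= -0.1736*6.0 - 0.9848*6.7 + 3.0
= -4.6401


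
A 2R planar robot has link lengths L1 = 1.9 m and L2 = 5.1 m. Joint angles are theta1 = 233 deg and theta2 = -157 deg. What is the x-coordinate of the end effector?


Convert angles to radians: theta1 = 4.0666, theta2 = -2.7402
x = L1*cos(theta1) + L2*cos(theta1+theta2)
x = -1.1434 + 1.2338
x = 0.0904


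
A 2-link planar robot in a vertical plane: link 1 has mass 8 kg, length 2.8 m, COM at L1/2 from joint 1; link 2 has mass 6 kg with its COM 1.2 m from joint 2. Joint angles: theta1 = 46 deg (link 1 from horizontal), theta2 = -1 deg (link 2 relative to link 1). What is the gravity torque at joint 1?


Horizontal distance from joint 1 to link-1 COM:
  x_c1 = (L1/2)*cos(t1) = 1.4 * 0.6947 = 0.9725 m
Horizontal distance from joint 1 to link-2 COM:
  x_c2 = L1*cos(t1) + Lc2*cos(t1+t2)
       = 2.8*0.6947 + 1.2*0.7071 = 2.7936 m
tau1 = m1*g*x_c1 + m2*g*x_c2
     = 8*9.81*0.9725 + 6*9.81*2.7936
     = 76.3235 + 164.4296
     = 240.7531 Nm


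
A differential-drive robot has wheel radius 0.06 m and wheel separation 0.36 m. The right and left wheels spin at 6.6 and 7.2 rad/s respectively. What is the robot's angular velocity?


vR = r*wR = 0.06*6.6 = 0.396 m/s
vL = r*wL = 0.06*7.2 = 0.432 m/s
v = (vR+vL)/2 = 0.414 m/s
omega = (vR-vL)/L = -0.1 rad/s
angular velocity = -0.1 rad/s


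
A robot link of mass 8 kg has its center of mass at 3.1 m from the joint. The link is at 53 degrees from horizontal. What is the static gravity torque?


tau = m*g*L*cos(angle)
= 8 * 9.81 * 3.1 * cos(53 deg)
= 8 * 9.81 * 3.1 * 0.6018
= 146.4144 Nm


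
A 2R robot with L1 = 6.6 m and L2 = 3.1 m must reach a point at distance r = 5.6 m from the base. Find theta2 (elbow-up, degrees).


cos(theta2) = (r^2 - L1^2 - L2^2) / (2*L1*L2)
cos(theta2) = (31.36 - 43.56 - 9.61) / 40.92
cos(theta2) = -0.532991
theta2 = 122.2078 degrees


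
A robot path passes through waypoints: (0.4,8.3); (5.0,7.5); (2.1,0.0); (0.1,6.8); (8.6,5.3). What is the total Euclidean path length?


Segment lengths:
  seg1 = sqrt((4.6)^2 + (-0.8)^2) = 4.669
  seg2 = sqrt((-2.9)^2 + (-7.5)^2) = 8.0411
  seg3 = sqrt((-2.0)^2 + (6.8)^2) = 7.088
  seg4 = sqrt((8.5)^2 + (-1.5)^2) = 8.6313
Total = 28.4295


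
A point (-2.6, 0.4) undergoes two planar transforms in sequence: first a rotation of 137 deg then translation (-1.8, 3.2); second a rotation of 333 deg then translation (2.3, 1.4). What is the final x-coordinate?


After transform 1:
x1 = cos(137)*-2.6 - sin(137)*0.4 + -1.8 = -0.1713
y1 = sin(137)*-2.6 + cos(137)*0.4 + 3.2 = 1.1343
After transform 2:
x2 = cos(333)*-0.1713 - sin(333)*1.1343 + 2.3
= 2.6623


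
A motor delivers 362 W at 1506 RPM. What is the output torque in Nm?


omega = 1506 * 2*pi/60 = 157.708 rad/s
tau = P / omega = 362 / 157.708
= 2.2954 Nm


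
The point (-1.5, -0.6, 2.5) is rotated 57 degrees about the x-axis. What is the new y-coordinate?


Rotation about x-axis: y' = y*cos(theta) - z*sin(theta)
= -0.6 * 0.5446 - 2.5 * 0.8387
= -2.4235


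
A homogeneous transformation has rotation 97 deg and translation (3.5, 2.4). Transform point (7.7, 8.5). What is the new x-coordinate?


x' = cos(theta)*px - sin(theta)*py + tx
= -0.1219*7.7 - 0.9925*8.5 + 3.5
= -5.875


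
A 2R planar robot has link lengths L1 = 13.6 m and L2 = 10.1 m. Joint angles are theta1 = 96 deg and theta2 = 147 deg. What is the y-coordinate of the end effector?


Convert angles to radians: theta1 = 1.6755, theta2 = 2.5656
y = L1*sin(theta1) + L2*sin(theta1+theta2)
y = 13.5255 + -8.9992
y = 4.5263


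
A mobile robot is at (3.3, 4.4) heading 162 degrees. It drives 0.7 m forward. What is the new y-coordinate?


y_new = y0 + d*sin(theta)
= 4.4 + 0.7*sin(162)
= 4.4 + 0.2163
= 4.6163


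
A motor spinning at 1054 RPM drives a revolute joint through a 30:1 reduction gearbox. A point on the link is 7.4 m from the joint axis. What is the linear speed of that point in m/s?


omega_motor = 1054 * 2*pi/60 = 110.3746 rad/s
omega_joint = omega_motor / 30 = 3.6792 rad/s
v = omega_joint * r = 3.6792 * 7.4
= 27.2257 m/s


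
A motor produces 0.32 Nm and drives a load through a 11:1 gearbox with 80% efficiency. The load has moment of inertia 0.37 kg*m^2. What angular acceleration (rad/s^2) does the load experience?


tau_out = tau_motor * N * eta
= 0.32 * 11 * 0.8 = 2.816 Nm
alpha = tau_out / I = 2.816 / 0.37
= 7.6108 rad/s^2


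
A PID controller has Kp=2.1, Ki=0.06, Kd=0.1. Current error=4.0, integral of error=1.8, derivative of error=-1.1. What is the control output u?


u = Kp*e + Ki*int(e) + Kd*de/dt
= 2.1*4.0 + 0.06*1.8 + 0.1*(-1.1)
= 8.4 + 0.108 + -0.11
= 8.398


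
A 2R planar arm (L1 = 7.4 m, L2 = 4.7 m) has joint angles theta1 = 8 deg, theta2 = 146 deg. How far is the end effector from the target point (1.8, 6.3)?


End effector via forward kinematics:
x = L1*cos(t1) + L2*cos(t1+t2) = 3.1037
y = L1*sin(t1) + L2*sin(t1+t2) = 3.0902
Distance to target:
d = sqrt((1.8 - 3.1037)^2 + (6.3 - 3.0902)^2)
= sqrt(1.6995 + 10.3027)
= 3.4644 m


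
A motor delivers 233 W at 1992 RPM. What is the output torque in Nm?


omega = 1992 * 2*pi/60 = 208.6018 rad/s
tau = P / omega = 233 / 208.6018
= 1.117 Nm


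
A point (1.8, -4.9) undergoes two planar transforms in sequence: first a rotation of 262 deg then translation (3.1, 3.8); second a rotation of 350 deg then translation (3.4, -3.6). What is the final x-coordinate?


After transform 1:
x1 = cos(262)*1.8 - sin(262)*-4.9 + 3.1 = -2.0028
y1 = sin(262)*1.8 + cos(262)*-4.9 + 3.8 = 2.6995
After transform 2:
x2 = cos(350)*-2.0028 - sin(350)*2.6995 + 3.4
= 1.8964


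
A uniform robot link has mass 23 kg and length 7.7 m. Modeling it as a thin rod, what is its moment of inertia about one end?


I = (1/3) * m * L^2
= (1/3) * 23 * 7.7^2
= 0.333333 * 23 * 59.29
= 454.5567 kg*m^2


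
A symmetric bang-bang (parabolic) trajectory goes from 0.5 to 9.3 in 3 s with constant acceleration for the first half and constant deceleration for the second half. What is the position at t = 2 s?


Symmetric rest-to-rest: each phase covers (pf-p0)/2 in time T/2. 0.5*a*(T/2)^2 = (pf-p0)/2 => a = 4*(pf-p0)/T^2
a = 4*(9.3-0.5)/3^2 = 3.9111
t = 2 is in the deceleration phase (t > T/2).
p = pf - 0.5*a*(T-t)^2 = 9.3 - 0.5*3.9111*1^2
= 7.3444


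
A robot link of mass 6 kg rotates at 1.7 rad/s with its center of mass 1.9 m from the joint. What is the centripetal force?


F = m * omega^2 * r
= 6 * 1.7^2 * 1.9
= 6 * 2.89 * 1.9
= 32.946 N


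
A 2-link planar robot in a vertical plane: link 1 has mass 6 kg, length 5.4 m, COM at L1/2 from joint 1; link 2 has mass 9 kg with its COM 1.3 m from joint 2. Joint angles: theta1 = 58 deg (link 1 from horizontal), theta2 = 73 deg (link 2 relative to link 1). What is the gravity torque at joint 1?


Horizontal distance from joint 1 to link-1 COM:
  x_c1 = (L1/2)*cos(t1) = 2.7 * 0.5299 = 1.4308 m
Horizontal distance from joint 1 to link-2 COM:
  x_c2 = L1*cos(t1) + Lc2*cos(t1+t2)
       = 5.4*0.5299 + 1.3*-0.6561 = 2.0087 m
tau1 = m1*g*x_c1 + m2*g*x_c2
     = 6*9.81*1.4308 + 9*9.81*2.0087
     = 84.2158 + 177.347
     = 261.5628 Nm


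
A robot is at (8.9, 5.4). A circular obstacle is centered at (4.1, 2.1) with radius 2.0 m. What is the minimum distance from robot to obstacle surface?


center_dist = sqrt((8.9-4.1)^2 + (5.4-2.1)^2)
= sqrt(23.04 + 10.89)
= 5.8249
min_dist = center_dist - radius = 5.8249 - 2.0 = 3.8249 m


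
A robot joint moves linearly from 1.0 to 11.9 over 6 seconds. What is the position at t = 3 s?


s = t/T = 3/6 = 0.5
p(t) = p0 + (pf-p0)*s
= 1.0 + (11.9 - 1.0) * 0.5
= 6.45


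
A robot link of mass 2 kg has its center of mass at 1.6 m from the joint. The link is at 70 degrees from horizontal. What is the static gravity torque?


tau = m*g*L*cos(angle)
= 2 * 9.81 * 1.6 * cos(70 deg)
= 2 * 9.81 * 1.6 * 0.342
= 10.7367 Nm


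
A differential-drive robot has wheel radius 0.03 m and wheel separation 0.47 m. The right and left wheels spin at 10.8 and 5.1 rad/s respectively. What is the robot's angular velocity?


vR = r*wR = 0.03*10.8 = 0.324 m/s
vL = r*wL = 0.03*5.1 = 0.153 m/s
v = (vR+vL)/2 = 0.2385 m/s
omega = (vR-vL)/L = 0.3638 rad/s
angular velocity = 0.3638 rad/s
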